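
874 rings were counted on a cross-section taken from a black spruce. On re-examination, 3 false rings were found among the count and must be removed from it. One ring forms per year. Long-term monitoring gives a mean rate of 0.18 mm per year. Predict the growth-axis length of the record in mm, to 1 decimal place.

Adjusted count: 874 − 3 = 871 rings.
Predicted length = 0.18 mm/year × 871 years = 156.8 mm.

156.8 mm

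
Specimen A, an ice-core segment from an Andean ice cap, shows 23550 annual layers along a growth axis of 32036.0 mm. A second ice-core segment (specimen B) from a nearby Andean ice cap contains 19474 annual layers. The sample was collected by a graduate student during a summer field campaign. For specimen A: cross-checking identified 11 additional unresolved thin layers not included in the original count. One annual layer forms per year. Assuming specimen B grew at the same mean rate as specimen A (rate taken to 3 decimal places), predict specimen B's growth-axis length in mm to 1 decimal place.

26484.6 mm

Specimen A: correcting the raw count gives 23550 + 11 = 23561 true annual layers.
A: Mean rate = 32036.0 mm / 23561 years ≈ 1.360 mm per year.
B's length ≈ 1.360 × 19474 = 26484.6 mm.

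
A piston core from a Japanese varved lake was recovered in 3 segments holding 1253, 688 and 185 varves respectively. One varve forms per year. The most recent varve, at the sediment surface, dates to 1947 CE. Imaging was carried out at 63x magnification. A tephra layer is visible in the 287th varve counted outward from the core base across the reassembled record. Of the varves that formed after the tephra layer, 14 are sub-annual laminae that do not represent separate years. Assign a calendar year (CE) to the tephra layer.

122 CE

Total varves = 1253 + 688 + 185 = 2126.
Between varve 287 and the sediment surface there are 2126 − 287 = 1839 varves.
Removing the 14 false varves leaves 1839 − 14 = 1825 true varves beyond the tephra layer.
The varve at the sediment surface is 1947 CE, so the tephra layer dates to 1947 − 1825 = 122 CE.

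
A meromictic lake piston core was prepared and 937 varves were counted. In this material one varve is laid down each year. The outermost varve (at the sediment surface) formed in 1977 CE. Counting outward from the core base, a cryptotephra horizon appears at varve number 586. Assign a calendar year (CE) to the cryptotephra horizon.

Between varve 586 and the sediment surface there are 937 − 586 = 351 varves.
The varve at the sediment surface is 1977 CE, so the cryptotephra horizon dates to 1977 − 351 = 1626 CE.

1626 CE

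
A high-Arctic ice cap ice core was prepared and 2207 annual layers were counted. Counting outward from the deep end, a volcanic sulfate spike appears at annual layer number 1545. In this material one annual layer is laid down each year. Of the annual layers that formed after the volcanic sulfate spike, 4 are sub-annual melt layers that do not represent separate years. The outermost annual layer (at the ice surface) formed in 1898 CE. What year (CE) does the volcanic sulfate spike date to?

1240 CE

2207 − 1545 = 662 annual layers lie beyond the volcanic sulfate spike toward the ice surface.
Removing the 4 false annual layers leaves 662 − 4 = 658 true annual layers beyond the volcanic sulfate spike.
1898 − 658 = 1240 CE.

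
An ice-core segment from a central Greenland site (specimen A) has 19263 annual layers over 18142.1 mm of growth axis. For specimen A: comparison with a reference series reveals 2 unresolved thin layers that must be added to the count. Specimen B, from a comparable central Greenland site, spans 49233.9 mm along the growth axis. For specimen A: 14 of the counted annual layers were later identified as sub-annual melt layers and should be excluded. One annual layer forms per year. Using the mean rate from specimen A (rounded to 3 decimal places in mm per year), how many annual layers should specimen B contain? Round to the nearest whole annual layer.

Specimen A: true annual layer count = 19263 − 14 + 2 = 19251.
A: 18142.1 mm over 19251 years gives 18142.1 / 19251 ≈ 0.942 mm/year.
Specimen B: 49233.9 mm / 0.942 mm per year = 52265.29 years ≈ 52265 annual layers.

52265 annual layers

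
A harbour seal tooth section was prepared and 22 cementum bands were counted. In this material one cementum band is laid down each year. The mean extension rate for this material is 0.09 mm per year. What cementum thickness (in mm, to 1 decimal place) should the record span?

The record spans 22 years at 0.09 mm per year.
Length ≈ 0.09 × 22 = 2.0 mm.

2.0 mm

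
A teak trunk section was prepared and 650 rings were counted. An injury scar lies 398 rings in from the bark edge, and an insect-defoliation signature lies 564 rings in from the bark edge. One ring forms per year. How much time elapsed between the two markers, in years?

166 years

Separation: 564 − 398 = 166 rings.
That is 166 years at one ring per year.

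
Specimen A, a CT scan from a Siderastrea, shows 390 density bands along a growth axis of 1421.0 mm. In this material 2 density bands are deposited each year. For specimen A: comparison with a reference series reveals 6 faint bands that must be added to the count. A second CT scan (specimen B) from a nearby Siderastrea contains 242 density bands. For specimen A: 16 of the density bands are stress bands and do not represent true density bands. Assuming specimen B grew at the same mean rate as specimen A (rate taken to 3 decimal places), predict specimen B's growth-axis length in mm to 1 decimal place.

Specimen A: adjusted count: 390 − 16 + 6 = 380 density bands.
Specimen A: 380 density bands at 2 per year is 380 / 2 = 190 years.
A: 1421.0 mm over 190 years gives 1421.0 / 190 ≈ 7.479 mm/year.
Specimen B: with 2 density bands per year, 242 / 2 = 121 years. For B, 7.479 mm/year × 121 years = 905.0 mm.

905.0 mm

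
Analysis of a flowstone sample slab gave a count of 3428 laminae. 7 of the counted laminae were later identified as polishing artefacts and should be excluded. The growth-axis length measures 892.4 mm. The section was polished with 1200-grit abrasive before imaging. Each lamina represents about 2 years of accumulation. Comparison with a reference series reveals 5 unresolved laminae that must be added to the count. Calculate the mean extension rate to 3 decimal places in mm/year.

0.130 mm/year

After corrections the count is 3428 − 7 + 5 = 3426 laminae.
At 2 years per lamina, 3426 × 2 = 6852 years.
892.4 mm over 6852 years gives 892.4 / 6852 ≈ 0.130 mm/year.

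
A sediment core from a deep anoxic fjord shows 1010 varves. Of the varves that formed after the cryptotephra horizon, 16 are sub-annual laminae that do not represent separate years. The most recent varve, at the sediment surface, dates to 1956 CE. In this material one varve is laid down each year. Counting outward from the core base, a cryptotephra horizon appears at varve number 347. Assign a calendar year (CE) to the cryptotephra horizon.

The cryptotephra horizon sits at varve 347 from the core base, so 1010 − 347 = 663 varves formed after it.
663 − 16 false = 647 true varves after the cryptotephra horizon.
1956 − 647 = 1309 CE.

1309 CE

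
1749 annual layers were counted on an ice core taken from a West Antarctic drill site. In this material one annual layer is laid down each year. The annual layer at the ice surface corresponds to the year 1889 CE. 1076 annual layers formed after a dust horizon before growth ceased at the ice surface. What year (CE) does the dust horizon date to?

813 CE

1076 annual layers formed after the dust horizon.
1889 − 1076 = 813 CE.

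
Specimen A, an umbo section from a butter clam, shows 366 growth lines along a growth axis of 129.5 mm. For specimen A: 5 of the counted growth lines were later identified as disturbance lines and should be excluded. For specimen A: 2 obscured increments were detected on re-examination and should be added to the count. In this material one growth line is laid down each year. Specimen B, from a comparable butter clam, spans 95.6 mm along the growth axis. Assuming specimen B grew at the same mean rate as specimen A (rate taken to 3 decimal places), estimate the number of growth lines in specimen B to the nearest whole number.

268 growth lines

Specimen A: correcting the raw count gives 366 − 5 + 2 = 363 true growth lines.
A: Mean rate = 129.5 mm / 363 years ≈ 0.357 mm/year.
For B, 95.6 / 0.357 = 267.79 years ≈ 268 growth lines.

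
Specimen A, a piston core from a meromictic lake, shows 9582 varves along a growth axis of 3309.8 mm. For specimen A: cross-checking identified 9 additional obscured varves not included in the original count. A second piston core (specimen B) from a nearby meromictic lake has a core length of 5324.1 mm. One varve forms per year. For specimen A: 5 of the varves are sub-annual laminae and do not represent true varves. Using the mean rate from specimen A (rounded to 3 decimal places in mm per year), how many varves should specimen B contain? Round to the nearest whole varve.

15432 varves

Specimen A: after corrections the count is 9582 − 5 + 9 = 9586 varves.
A: 3309.8 mm over 9586 years gives 3309.8 / 9586 ≈ 0.345 mm/yr.
Specimen B: 5324.1 mm / 0.345 mm per year = 15432.17 years ≈ 15432 varves.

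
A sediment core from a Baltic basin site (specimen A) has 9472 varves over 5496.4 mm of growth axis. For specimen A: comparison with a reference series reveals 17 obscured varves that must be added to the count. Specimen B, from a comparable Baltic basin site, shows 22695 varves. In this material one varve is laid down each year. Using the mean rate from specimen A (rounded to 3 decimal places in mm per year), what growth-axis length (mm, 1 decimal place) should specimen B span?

13140.4 mm

Specimen A: true varve count = 9472 + 17 = 9489.
A: Extension rate ≈ 5496.4 / 9489 = 0.579 mm/yr.
For B, 0.579 mm/year × 22695 years = 13140.4 mm.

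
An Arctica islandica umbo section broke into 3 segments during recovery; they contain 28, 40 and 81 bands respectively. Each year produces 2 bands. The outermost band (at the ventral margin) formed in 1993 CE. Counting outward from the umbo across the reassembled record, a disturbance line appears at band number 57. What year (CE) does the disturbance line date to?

1947 CE

Total bands = 28 + 40 + 81 = 149.
The disturbance line sits at band 57 from the umbo, so 149 − 57 = 92 bands formed after it.
Dividing by 2 bands per year: 92 / 2 = 46 years.
The band at the ventral margin is 1993 CE, so the disturbance line dates to 1993 − 46 = 1947 CE.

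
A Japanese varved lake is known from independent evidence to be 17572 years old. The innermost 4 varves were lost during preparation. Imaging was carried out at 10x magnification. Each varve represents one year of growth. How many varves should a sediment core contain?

17568 varves

Expected varves over 17572 years: 17572.
17572 − 4 missed = 17568 varves expected in the prepared section.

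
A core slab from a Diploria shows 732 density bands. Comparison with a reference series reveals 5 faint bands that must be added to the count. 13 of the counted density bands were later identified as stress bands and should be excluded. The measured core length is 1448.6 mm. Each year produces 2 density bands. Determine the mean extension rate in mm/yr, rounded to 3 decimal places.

4.002 mm/yr

After corrections the count is 732 − 13 + 5 = 724 density bands.
Dividing by 2 density bands per year: 724 / 2 = 362 years.
Extension rate ≈ 1448.6 / 362 = 4.002 mm/yr.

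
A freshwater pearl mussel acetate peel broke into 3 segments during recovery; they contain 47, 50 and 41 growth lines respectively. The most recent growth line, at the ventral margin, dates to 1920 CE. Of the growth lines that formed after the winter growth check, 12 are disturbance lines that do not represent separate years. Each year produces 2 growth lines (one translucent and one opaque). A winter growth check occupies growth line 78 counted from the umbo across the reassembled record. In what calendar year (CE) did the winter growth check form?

Total growth lines = 47 + 50 + 41 = 138.
The winter growth check sits at growth line 78 from the umbo, so 138 − 78 = 60 growth lines formed after it.
Removing the 12 false growth lines leaves 60 − 12 = 48 true growth lines beyond the winter growth check.
With 2 growth lines per year, 48 / 2 = 24 years.
1920 − 24 = 1896 CE.

1896 CE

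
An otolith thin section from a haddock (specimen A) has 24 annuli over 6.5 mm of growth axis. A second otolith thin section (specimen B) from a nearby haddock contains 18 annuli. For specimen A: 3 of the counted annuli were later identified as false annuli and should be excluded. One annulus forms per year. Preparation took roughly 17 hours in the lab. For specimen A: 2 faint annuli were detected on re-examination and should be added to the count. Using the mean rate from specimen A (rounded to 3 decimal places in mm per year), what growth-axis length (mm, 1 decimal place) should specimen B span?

Specimen A: adjusted count: 24 − 3 + 2 = 23 annuli.
A: Mean rate = 6.5 mm / 23 years ≈ 0.283 mm/yr.
Length of B = 0.283 × 18 = 5.1 mm.

5.1 mm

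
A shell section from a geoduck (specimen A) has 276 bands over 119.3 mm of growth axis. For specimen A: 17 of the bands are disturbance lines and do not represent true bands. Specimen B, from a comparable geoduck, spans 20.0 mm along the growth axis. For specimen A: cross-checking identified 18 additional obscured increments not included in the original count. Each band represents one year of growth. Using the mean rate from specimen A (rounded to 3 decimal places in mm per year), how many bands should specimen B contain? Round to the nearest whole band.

Specimen A: after corrections the count is 276 − 17 + 18 = 277 bands.
A: Extension rate ≈ 119.3 / 277 = 0.431 mm per year.
Specimen B: 20.0 mm / 0.431 mm per year = 46.40 years ≈ 46 bands.

46 bands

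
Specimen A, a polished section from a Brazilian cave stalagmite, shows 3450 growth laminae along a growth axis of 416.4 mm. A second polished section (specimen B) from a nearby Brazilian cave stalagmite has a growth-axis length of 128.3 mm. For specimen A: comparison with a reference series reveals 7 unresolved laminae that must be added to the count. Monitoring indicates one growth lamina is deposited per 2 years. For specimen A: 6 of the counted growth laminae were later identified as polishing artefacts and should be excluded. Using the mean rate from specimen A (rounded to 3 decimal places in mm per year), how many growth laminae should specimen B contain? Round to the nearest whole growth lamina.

1069 growth laminae

Specimen A: adjusted count: 3450 − 6 + 7 = 3451 growth laminae.
Specimen A: at 2 years per growth lamina, 3451 × 2 = 6902 years.
A: Extension rate ≈ 416.4 / 6902 = 0.060 mm/year.
For B, 128.3 / 0.060 = 2138.33 years; at 2 years per growth lamina that is 2138.33 / 2 ≈ 1069 growth laminae.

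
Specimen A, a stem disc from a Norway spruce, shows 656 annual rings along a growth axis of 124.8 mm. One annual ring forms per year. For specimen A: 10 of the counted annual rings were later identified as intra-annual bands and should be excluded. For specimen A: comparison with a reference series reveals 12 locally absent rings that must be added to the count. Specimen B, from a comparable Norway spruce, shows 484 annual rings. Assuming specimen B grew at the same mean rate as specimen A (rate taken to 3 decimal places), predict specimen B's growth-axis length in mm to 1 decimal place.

Specimen A: true annual ring count = 656 − 10 + 12 = 658.
A: Extension rate ≈ 124.8 / 658 = 0.190 mm per year.
For B, 0.190 mm/year × 484 years = 92.0 mm.

92.0 mm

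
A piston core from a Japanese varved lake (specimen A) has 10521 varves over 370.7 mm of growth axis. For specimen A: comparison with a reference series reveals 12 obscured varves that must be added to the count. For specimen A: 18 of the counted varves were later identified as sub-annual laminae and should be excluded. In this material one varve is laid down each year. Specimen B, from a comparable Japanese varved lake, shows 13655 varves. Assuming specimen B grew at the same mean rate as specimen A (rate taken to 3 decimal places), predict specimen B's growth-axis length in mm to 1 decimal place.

477.9 mm

Specimen A: correcting the raw count gives 10521 − 18 + 12 = 10515 true varves.
A: Extension rate ≈ 370.7 / 10515 = 0.035 mm/year.
B's length ≈ 0.035 × 13655 = 477.9 mm.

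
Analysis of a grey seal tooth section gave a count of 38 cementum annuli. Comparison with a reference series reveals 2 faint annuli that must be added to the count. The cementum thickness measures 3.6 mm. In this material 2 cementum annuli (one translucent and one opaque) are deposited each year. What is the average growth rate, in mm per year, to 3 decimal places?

0.180 mm per year

Correcting the raw count gives 38 + 2 = 40 true cementum annuli.
Dividing by 2 cementum annuli per year: 40 / 2 = 20 years.
Extension rate ≈ 3.6 / 20 = 0.180 mm per year.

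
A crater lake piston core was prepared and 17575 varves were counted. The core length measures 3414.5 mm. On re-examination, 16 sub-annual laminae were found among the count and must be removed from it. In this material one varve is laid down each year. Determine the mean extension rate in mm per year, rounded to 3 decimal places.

0.194 mm per year

True varve count = 17575 − 16 = 17559.
Mean rate = 3414.5 mm / 17559 years ≈ 0.194 mm per year.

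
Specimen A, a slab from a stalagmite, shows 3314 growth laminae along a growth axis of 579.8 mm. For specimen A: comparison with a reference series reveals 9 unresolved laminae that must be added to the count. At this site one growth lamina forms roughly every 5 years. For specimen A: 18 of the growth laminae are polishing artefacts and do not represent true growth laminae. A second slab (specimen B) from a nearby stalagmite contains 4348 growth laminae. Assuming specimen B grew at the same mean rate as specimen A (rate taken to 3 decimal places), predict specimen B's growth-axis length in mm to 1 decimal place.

Specimen A: correcting the raw count gives 3314 − 18 + 9 = 3305 true growth laminae.
Specimen A: at 5 years per growth lamina, 3305 × 5 = 16525 years.
A: Extension rate ≈ 579.8 / 16525 = 0.035 mm per year.
Specimen B: at 5 years per growth lamina, 4348 × 5 = 21740 years. Length of B = 0.035 × 21740 = 760.9 mm.

760.9 mm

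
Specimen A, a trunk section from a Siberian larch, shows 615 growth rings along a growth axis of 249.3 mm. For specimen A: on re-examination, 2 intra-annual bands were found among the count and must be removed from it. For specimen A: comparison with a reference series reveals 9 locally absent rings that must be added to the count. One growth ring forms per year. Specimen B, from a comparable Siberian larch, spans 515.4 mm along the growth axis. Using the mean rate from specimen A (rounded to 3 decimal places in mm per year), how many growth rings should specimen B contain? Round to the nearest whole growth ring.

1285 growth rings

Specimen A: true growth ring count = 615 − 2 + 9 = 622.
A: Extension rate ≈ 249.3 / 622 = 0.401 mm/yr.
B spans 515.4 / 0.401 = 1285.29 years ≈ 1285 growth rings.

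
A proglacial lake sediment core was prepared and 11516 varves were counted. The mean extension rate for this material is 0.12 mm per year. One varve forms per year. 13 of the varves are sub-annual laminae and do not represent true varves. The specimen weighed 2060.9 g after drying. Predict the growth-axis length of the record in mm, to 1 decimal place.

Adjusted count: 11516 − 13 = 11503 varves.
11503 years at 0.12 mm/year gives 0.12 × 11503 = 1380.4 mm.

1380.4 mm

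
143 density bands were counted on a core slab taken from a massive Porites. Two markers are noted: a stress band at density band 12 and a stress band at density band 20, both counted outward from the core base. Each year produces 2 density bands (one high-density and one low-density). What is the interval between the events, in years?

4 yr

20 − 12 = 8 density bands lie between the two events.
Dividing by 2 density bands per year: 8 / 2 = 4 years.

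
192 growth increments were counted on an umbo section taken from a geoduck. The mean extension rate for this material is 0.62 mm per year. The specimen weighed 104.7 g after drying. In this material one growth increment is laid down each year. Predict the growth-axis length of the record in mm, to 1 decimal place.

The record spans 192 years at 0.62 mm per year.
192 years at 0.62 mm/year gives 0.62 × 192 = 119.0 mm.

119.0 mm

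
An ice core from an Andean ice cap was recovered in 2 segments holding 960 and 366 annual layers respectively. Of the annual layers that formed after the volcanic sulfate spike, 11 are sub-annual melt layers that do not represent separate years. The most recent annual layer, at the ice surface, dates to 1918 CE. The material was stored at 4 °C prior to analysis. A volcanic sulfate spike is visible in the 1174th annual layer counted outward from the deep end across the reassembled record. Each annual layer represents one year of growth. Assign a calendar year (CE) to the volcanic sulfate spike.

Total annual layers = 960 + 366 = 1326.
Between annual layer 1174 and the ice surface there are 1326 − 1174 = 152 annual layers.
152 − 11 false = 141 true annual layers after the volcanic sulfate spike.
Counting back 141 years from 1918 CE places the volcanic sulfate spike in 1918 − 141 = 1777 CE.

1777 CE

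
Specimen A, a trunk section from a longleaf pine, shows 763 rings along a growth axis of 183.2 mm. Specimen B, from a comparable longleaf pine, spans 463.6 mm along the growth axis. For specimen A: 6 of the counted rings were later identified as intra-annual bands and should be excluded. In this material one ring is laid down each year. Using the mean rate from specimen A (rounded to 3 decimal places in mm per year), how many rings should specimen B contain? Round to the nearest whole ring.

1916 rings

Specimen A: correcting the raw count gives 763 − 6 = 757 true rings.
A: Extension rate ≈ 183.2 / 757 = 0.242 mm/yr.
For B, 463.6 / 0.242 = 1915.70 years ≈ 1916 rings.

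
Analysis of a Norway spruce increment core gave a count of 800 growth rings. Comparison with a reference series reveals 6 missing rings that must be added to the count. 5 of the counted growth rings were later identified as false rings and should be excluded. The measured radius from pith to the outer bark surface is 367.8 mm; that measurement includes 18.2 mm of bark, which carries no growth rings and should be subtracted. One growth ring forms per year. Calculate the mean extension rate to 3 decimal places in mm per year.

Adjusted count: 800 − 5 + 6 = 801 growth rings.
Removing the 18.2 mm offcut leaves 367.8 − 18.2 = 349.6 mm.
Mean rate = 349.6 mm / 801 years ≈ 0.436 mm per year.

0.436 mm per year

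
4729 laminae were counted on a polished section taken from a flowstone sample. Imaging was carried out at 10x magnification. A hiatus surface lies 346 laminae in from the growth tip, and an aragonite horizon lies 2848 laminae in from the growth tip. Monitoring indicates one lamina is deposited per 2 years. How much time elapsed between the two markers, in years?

Separation: 2848 − 346 = 2502 laminae.
Multiplying by 2 years per lamina: 2502 × 2 = 5004 years.

5004 years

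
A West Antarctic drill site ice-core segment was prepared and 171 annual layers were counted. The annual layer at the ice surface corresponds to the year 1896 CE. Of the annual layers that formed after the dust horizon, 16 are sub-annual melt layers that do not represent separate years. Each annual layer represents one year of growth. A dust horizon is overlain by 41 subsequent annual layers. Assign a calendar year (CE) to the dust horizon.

1871 CE

There are 41 annual layers younger than the dust horizon.
Removing the 16 false annual layers leaves 41 − 16 = 25 true annual layers beyond the dust horizon.
1896 − 25 = 1871 CE.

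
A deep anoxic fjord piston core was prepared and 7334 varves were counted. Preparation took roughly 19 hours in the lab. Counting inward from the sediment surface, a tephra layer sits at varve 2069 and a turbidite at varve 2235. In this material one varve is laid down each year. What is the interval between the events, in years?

Separation: 2235 − 2069 = 166 varves.
One varve per year makes the interval 166 years.

166 years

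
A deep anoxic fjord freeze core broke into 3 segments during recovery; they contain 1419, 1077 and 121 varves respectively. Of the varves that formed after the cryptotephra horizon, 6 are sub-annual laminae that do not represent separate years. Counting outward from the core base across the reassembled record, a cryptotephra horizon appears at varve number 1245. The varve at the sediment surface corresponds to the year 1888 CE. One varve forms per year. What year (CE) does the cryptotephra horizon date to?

Total varves = 1419 + 1077 + 121 = 2617.
2617 − 1245 = 1372 varves lie beyond the cryptotephra horizon toward the sediment surface.
Removing the 6 false varves leaves 1372 − 6 = 1366 true varves beyond the cryptotephra horizon.
1888 − 1366 = 522 CE.

522 CE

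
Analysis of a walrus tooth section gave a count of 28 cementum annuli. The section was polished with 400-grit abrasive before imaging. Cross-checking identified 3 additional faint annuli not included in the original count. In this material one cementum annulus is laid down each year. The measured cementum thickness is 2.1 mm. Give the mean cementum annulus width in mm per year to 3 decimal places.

True cementum annulus count = 28 + 3 = 31.
Extension rate ≈ 2.1 / 31 = 0.068 mm per year.

0.068 mm per year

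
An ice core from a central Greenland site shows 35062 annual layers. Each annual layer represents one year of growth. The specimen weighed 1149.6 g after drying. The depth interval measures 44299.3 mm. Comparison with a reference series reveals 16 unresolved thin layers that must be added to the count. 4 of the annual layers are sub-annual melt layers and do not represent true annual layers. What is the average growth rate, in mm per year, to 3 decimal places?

1.263 mm per year

True annual layer count = 35062 − 4 + 16 = 35074.
44299.3 mm over 35074 years gives 44299.3 / 35074 ≈ 1.263 mm per year.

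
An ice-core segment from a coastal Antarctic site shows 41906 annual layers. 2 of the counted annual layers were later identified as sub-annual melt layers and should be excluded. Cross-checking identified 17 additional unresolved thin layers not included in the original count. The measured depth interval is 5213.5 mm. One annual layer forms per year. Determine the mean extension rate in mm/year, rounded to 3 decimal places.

0.124 mm/year

After corrections the count is 41906 − 2 + 17 = 41921 annual layers.
Mean rate = 5213.5 mm / 41921 years ≈ 0.124 mm/year.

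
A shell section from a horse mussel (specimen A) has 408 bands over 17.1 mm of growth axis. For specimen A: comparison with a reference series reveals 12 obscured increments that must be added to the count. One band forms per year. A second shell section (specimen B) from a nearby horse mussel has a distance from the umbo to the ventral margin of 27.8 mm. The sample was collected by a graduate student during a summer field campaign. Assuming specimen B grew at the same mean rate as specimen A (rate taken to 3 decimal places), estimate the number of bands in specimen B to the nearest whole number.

Specimen A: after corrections the count is 408 + 12 = 420 bands.
A: 17.1 mm over 420 years gives 17.1 / 420 ≈ 0.041 mm/year.
For B, 27.8 / 0.041 = 678.05 years ≈ 678 bands.

678 bands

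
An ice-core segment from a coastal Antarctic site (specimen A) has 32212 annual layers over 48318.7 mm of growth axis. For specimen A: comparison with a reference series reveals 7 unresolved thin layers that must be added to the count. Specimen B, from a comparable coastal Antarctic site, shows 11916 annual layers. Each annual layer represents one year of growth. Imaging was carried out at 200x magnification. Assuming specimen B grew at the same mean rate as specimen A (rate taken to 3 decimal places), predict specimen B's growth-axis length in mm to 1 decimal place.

17874.0 mm

Specimen A: true annual layer count = 32212 + 7 = 32219.
A: 48318.7 mm over 32219 years gives 48318.7 / 32219 ≈ 1.500 mm/yr.
For B, 1.500 mm/year × 11916 years = 17874.0 mm.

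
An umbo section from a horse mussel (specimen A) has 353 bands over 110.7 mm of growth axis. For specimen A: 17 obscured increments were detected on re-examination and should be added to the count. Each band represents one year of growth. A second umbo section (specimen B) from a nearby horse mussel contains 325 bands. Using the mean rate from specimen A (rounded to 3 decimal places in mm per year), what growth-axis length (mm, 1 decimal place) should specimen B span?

Specimen A: after corrections the count is 353 + 17 = 370 bands.
A: Extension rate ≈ 110.7 / 370 = 0.299 mm/yr.
B's length ≈ 0.299 × 325 = 97.2 mm.

97.2 mm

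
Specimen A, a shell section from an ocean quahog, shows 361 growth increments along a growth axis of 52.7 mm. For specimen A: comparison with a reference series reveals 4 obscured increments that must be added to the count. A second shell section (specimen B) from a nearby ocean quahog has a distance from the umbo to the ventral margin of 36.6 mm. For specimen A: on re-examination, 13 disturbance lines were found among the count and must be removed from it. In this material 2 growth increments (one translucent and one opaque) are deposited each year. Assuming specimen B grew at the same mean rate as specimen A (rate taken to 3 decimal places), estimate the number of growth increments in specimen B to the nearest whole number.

245 growth increments

Specimen A: after corrections the count is 361 − 13 + 4 = 352 growth increments.
Specimen A: 352 growth increments at 2 per year is 352 / 2 = 176 years.
A: 52.7 mm over 176 years gives 52.7 / 176 ≈ 0.299 mm/year.
Specimen B: 36.6 mm / 0.299 mm per year = 122.41 years; at 2 growth increments per year that is 122.41 × 2 ≈ 245 growth increments.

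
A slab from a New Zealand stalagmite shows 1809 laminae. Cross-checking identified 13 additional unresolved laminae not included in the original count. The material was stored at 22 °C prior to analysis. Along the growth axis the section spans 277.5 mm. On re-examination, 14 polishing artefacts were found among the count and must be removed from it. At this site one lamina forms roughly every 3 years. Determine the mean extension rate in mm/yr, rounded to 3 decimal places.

0.051 mm/yr

Correcting the raw count gives 1809 − 14 + 13 = 1808 true laminae.
1808 laminae at 3 years each span 1808 × 3 = 5424 years.
Mean rate = 277.5 mm / 5424 years ≈ 0.051 mm/yr.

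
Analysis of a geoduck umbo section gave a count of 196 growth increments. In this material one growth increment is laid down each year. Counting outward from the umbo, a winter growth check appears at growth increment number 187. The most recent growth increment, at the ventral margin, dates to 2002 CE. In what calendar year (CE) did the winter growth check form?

1993 CE

196 − 187 = 9 growth increments lie beyond the winter growth check toward the ventral margin.
2002 − 9 = 1993 CE.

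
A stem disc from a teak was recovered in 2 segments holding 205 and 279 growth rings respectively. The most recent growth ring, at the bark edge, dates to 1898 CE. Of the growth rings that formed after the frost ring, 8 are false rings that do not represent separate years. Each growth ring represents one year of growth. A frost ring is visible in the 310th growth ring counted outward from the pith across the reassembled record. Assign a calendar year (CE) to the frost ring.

1732 CE

Total growth rings = 205 + 279 = 484.
The frost ring sits at growth ring 310 from the pith, so 484 − 310 = 174 growth rings formed after it.
Removing the 8 false growth rings leaves 174 − 8 = 166 true growth rings beyond the frost ring.
Counting back 166 years from 1898 CE places the frost ring in 1898 − 166 = 1732 CE.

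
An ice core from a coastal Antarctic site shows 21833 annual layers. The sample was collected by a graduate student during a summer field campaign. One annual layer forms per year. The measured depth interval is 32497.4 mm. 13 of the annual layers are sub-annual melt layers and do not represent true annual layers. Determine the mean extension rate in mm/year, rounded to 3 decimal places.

Correcting the raw count gives 21833 − 13 = 21820 true annual layers.
Mean rate = 32497.4 mm / 21820 years ≈ 1.489 mm/year.

1.489 mm/year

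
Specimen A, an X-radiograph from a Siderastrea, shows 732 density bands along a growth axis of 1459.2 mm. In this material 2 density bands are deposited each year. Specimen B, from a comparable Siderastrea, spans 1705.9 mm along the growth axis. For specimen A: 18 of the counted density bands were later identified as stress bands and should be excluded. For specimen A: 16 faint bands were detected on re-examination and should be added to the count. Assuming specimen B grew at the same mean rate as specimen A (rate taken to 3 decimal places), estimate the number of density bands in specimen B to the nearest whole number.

Specimen A: true density band count = 732 − 18 + 16 = 730.
Specimen A: dividing by 2 density bands per year: 730 / 2 = 365 years.
A: 1459.2 mm over 365 years gives 1459.2 / 365 ≈ 3.998 mm/year.
Specimen B: 1705.9 mm / 3.998 mm per year = 426.69 years; at 2 density bands per year that is 426.69 × 2 ≈ 853 density bands.

853 density bands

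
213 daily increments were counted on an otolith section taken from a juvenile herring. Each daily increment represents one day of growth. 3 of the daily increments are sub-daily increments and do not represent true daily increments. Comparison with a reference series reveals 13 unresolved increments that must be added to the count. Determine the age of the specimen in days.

After corrections the count is 213 − 3 + 13 = 223 daily increments.
With a one-to-one daily increment periodicity this is 223 days.

223 d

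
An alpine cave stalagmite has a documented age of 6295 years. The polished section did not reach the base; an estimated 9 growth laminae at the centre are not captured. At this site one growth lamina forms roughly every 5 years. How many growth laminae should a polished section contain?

1250 growth laminae

One growth lamina every 5 years means 6295 / 5 = 1259 growth laminae.
Subtracting the 9 growth laminae not captured gives 1259 − 9 = 1250 growth laminae in the record.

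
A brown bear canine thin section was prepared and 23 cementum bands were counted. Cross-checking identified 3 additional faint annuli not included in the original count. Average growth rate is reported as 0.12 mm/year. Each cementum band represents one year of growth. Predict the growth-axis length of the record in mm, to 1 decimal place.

True cementum band count = 23 + 3 = 26.
Length ≈ 0.12 × 26 = 3.1 mm.

3.1 mm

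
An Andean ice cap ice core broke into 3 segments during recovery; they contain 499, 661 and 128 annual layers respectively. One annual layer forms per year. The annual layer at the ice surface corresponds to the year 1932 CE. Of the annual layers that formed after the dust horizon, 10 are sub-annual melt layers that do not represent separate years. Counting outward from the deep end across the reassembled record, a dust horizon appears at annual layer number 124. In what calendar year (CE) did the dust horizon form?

Total annual layers = 499 + 661 + 128 = 1288.
Between annual layer 124 and the ice surface there are 1288 − 124 = 1164 annual layers.
1164 − 10 false = 1154 true annual layers after the dust horizon.
1932 − 1154 = 778 CE.

778 CE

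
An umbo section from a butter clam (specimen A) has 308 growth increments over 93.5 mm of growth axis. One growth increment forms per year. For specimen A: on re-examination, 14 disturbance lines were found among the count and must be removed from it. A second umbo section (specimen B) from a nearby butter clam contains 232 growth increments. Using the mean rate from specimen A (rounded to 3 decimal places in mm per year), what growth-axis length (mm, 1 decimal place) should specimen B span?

73.8 mm

Specimen A: adjusted count: 308 − 14 = 294 growth increments.
A: Extension rate ≈ 93.5 / 294 = 0.318 mm/yr.
For B, 0.318 mm/year × 232 years = 73.8 mm.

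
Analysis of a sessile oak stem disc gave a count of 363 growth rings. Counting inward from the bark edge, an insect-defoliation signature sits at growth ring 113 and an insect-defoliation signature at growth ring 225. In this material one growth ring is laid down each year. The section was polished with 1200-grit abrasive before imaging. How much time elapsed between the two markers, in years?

112 yr

The two markers are separated by 225 − 113 = 112 growth rings.
One growth ring per year makes the interval 112 years.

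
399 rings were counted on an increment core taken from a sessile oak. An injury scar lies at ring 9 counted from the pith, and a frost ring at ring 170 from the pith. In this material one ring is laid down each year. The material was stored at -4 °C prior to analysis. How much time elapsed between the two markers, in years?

Separation: 170 − 9 = 161 rings.
One ring per year makes the interval 161 years.

161 years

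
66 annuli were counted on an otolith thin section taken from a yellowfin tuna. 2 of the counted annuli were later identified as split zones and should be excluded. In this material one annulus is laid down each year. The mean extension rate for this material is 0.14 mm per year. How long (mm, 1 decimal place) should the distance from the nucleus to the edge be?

9.0 mm

Correcting the raw count gives 66 − 2 = 64 true annuli.
64 years at 0.14 mm/year gives 0.14 × 64 = 9.0 mm.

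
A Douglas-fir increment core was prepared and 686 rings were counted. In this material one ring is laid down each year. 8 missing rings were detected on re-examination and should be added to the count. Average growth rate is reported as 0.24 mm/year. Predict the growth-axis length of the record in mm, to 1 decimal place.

166.6 mm

After corrections the count is 686 + 8 = 694 rings.
Length ≈ 0.24 × 694 = 166.6 mm.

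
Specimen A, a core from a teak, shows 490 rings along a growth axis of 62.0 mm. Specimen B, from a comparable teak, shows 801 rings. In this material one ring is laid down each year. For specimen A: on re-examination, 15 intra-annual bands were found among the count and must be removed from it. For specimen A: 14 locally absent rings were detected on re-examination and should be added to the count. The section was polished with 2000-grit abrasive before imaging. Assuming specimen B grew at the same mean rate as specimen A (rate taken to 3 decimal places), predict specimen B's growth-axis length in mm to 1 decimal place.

Specimen A: true ring count = 490 − 15 + 14 = 489.
A: Mean rate = 62.0 mm / 489 years ≈ 0.127 mm per year.
B's length ≈ 0.127 × 801 = 101.7 mm.

101.7 mm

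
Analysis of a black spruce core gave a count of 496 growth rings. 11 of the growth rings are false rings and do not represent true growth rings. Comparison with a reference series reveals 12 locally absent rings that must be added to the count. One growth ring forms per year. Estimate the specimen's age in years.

After corrections the count is 496 − 11 + 12 = 497 growth rings.
One growth ring per year makes the duration 497 years.

497 years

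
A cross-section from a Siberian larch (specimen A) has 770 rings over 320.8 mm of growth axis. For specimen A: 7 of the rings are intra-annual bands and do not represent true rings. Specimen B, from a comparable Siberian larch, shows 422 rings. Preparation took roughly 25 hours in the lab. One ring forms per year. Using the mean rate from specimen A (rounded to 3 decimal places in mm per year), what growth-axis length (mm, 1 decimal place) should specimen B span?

177.2 mm

Specimen A: true ring count = 770 − 7 = 763.
A: 320.8 mm over 763 years gives 320.8 / 763 ≈ 0.420 mm/year.
Length of B = 0.420 × 422 = 177.2 mm.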